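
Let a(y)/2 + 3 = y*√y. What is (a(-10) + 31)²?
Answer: -3375 - 1000*I*√10 ≈ -3375.0 - 3162.3*I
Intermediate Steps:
a(y) = -6 + 2*y^(3/2) (a(y) = -6 + 2*(y*√y) = -6 + 2*y^(3/2))
(a(-10) + 31)² = ((-6 + 2*(-10)^(3/2)) + 31)² = ((-6 + 2*(-10*I*√10)) + 31)² = ((-6 - 20*I*√10) + 31)² = (25 - 20*I*√10)²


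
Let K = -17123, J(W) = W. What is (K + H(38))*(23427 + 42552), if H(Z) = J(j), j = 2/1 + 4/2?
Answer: -1129494501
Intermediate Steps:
j = 4 (j = 2*1 + 4*(½) = 2 + 2 = 4)
H(Z) = 4
(K + H(38))*(23427 + 42552) = (-17123 + 4)*(23427 + 42552) = -17119*65979 = -1129494501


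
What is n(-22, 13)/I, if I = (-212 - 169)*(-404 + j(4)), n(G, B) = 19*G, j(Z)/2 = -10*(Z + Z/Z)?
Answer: -209/96012 ≈ -0.0021768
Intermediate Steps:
j(Z) = -20 - 20*Z (j(Z) = 2*(-10*(Z + Z/Z)) = 2*(-10*(Z + 1)) = 2*(-10*(1 + Z)) = 2*(-10 - 10*Z) = -20 - 20*Z)
I = 192024 (I = (-212 - 169)*(-404 + (-20 - 20*4)) = -381*(-404 + (-20 - 80)) = -381*(-404 - 100) = -381*(-504) = 192024)
n(-22, 13)/I = (19*(-22))/192024 = -418*1/192024 = -209/96012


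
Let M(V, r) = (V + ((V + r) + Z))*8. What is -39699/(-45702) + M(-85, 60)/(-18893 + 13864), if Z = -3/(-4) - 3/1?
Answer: 26742963/25537262 ≈ 1.0472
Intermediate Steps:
Z = -9/4 (Z = -3*(-¼) - 3*1 = ¾ - 3 = -9/4 ≈ -2.2500)
M(V, r) = -18 + 8*r + 16*V (M(V, r) = (V + ((V + r) - 9/4))*8 = (V + (-9/4 + V + r))*8 = (-9/4 + r + 2*V)*8 = -18 + 8*r + 16*V)
-39699/(-45702) + M(-85, 60)/(-18893 + 13864) = -39699/(-45702) + (-18 + 8*60 + 16*(-85))/(-18893 + 13864) = -39699*(-1/45702) + (-18 + 480 - 1360)/(-5029) = 4411/5078 - 898*(-1/5029) = 4411/5078 + 898/5029 = 26742963/25537262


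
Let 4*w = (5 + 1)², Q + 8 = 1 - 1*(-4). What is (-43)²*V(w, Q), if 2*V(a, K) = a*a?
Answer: 149769/2 ≈ 74885.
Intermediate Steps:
Q = -3 (Q = -8 + (1 - 1*(-4)) = -8 + (1 + 4) = -8 + 5 = -3)
w = 9 (w = (5 + 1)²/4 = (¼)*6² = (¼)*36 = 9)
V(a, K) = a²/2 (V(a, K) = (a*a)/2 = a²/2)
(-43)²*V(w, Q) = (-43)²*((½)*9²) = 1849*((½)*81) = 1849*(81/2) = 149769/2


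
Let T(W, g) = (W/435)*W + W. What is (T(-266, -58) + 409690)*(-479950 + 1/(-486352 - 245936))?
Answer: -15654996679952196949/79636320 ≈ -1.9658e+11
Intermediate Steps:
T(W, g) = W + W²/435 (T(W, g) = (W*(1/435))*W + W = (W/435)*W + W = W²/435 + W = W + W²/435)
(T(-266, -58) + 409690)*(-479950 + 1/(-486352 - 245936)) = ((1/435)*(-266)*(435 - 266) + 409690)*(-479950 + 1/(-486352 - 245936)) = ((1/435)*(-266)*169 + 409690)*(-479950 + 1/(-732288)) = (-44954/435 + 409690)*(-479950 - 1/732288) = (178170196/435)*(-351461625601/732288) = -15654996679952196949/79636320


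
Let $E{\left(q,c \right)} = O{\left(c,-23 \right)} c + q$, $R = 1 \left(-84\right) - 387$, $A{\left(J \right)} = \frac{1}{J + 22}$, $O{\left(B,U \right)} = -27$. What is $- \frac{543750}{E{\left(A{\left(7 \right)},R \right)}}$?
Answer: $- \frac{7884375}{184397} \approx -42.758$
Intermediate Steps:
$A{\left(J \right)} = \frac{1}{22 + J}$
$R = -471$ ($R = -84 - 387 = -471$)
$E{\left(q,c \right)} = q - 27 c$ ($E{\left(q,c \right)} = - 27 c + q = q - 27 c$)
$- \frac{543750}{E{\left(A{\left(7 \right)},R \right)}} = - \frac{543750}{\frac{1}{22 + 7} - -12717} = - \frac{543750}{\frac{1}{29} + 12717} = - \frac{543750}{\frac{368794}{29}} = \left(-543750\right) \frac{29}{368794} = - \frac{7884375}{184397}$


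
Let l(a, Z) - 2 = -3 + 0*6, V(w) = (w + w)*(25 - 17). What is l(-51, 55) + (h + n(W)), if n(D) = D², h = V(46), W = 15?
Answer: 960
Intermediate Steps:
V(w) = 16*w (V(w) = (2*w)*8 = 16*w)
h = 736 (h = 16*46 = 736)
l(a, Z) = -1 (l(a, Z) = 2 + (-3 + 0*6) = 2 + (-3 + 0) = 2 - 3 = -1)
l(-51, 55) + (h + n(W)) = -1 + (736 + 15²) = -1 + (736 + 225) = -1 + 961 = 960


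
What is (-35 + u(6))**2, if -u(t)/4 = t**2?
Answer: 32041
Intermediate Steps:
u(t) = -4*t**2
(-35 + u(6))**2 = (-35 - 4*6**2)**2 = (-35 - 4*36)**2 = (-35 - 144)**2 = (-179)**2 = 32041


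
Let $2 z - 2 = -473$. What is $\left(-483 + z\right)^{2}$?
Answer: $\frac{2064969}{4} \approx 5.1624 \cdot 10^{5}$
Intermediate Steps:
$z = - \frac{471}{2}$ ($z = 1 + \frac{1}{2} \left(-473\right) = 1 - \frac{473}{2} = - \frac{471}{2} \approx -235.5$)
$\left(-483 + z\right)^{2} = \left(-483 - \frac{471}{2}\right)^{2} = \left(- \frac{1437}{2}\right)^{2} = \frac{2064969}{4}$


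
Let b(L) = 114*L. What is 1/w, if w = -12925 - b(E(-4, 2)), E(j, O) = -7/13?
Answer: -13/167227 ≈ -7.7739e-5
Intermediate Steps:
E(j, O) = -7/13 (E(j, O) = -7*1/13 = -7/13)
w = -167227/13 (w = -12925 - 114*(-7)/13 = -12925 - 1*(-798/13) = -12925 + 798/13 = -167227/13 ≈ -12864.)
1/w = 1/(-167227/13) = -13/167227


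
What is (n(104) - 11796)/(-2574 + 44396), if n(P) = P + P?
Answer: -5794/20911 ≈ -0.27708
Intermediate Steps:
n(P) = 2*P
(n(104) - 11796)/(-2574 + 44396) = (2*104 - 11796)/(-2574 + 44396) = (208 - 11796)/41822 = -11588*1/41822 = -5794/20911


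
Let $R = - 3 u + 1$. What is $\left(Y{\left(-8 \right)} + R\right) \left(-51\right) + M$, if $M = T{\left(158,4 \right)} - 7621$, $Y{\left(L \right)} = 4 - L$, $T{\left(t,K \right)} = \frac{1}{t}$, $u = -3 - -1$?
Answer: $- \frac{1357219}{158} \approx -8590.0$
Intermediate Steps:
$u = -2$ ($u = -3 + 1 = -2$)
$R = 7$ ($R = \left(-3\right) \left(-2\right) + 1 = 6 + 1 = 7$)
$M = - \frac{1204117}{158}$ ($M = \frac{1}{158} - 7621 = - \frac{1204117}{158} \approx -7621.0$)
$\left(Y{\left(-8 \right)} + R\right) \left(-51\right) + M = \left(\left(4 - -8\right) + 7\right) \left(-51\right) - \frac{1204117}{158} = \left(\left(4 + 8\right) + 7\right) \left(-51\right) - \frac{1204117}{158} = \left(12 + 7\right) \left(-51\right) - \frac{1204117}{158} = 19 \left(-51\right) - \frac{1204117}{158} = -969 - \frac{1204117}{158} = - \frac{1357219}{158}$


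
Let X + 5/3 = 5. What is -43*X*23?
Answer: -9890/3 ≈ -3296.7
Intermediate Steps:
X = 10/3 (X = -5/3 + 5 = 10/3 ≈ 3.3333)
-43*X*23 = -43*10/3*23 = -430/3*23 = -9890/3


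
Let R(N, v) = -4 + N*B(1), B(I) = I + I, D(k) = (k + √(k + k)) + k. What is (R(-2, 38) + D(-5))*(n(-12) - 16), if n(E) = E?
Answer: 504 - 28*I*√10 ≈ 504.0 - 88.544*I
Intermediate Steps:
D(k) = 2*k + √2*√k (D(k) = (k + √(2*k)) + k = (k + √2*√k) + k = 2*k + √2*√k)
B(I) = 2*I
R(N, v) = -4 + 2*N (R(N, v) = -4 + N*(2*1) = -4 + N*2 = -4 + 2*N)
(R(-2, 38) + D(-5))*(n(-12) - 16) = ((-4 + 2*(-2)) + (2*(-5) + √2*√(-5)))*(-12 - 16) = ((-4 - 4) + (-10 + √2*(I*√5)))*(-28) = (-8 + (-10 + I*√10))*(-28) = (-18 + I*√10)*(-28) = 504 - 28*I*√10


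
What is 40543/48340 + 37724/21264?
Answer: 83927641/32121930 ≈ 2.6128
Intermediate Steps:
40543/48340 + 37724/21264 = 40543*(1/48340) + 37724*(1/21264) = 40543/48340 + 9431/5316 = 83927641/32121930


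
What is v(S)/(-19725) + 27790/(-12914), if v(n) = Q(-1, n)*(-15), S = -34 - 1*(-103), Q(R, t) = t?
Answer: -17826392/8490955 ≈ -2.0995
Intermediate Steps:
S = 69 (S = -34 + 103 = 69)
v(n) = -15*n (v(n) = n*(-15) = -15*n)
v(S)/(-19725) + 27790/(-12914) = -15*69/(-19725) + 27790/(-12914) = -1035*(-1/19725) + 27790*(-1/12914) = 69/1315 - 13895/6457 = -17826392/8490955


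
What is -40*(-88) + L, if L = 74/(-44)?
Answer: 77403/22 ≈ 3518.3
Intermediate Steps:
L = -37/22 (L = 74*(-1/44) = -37/22 ≈ -1.6818)
-40*(-88) + L = -40*(-88) - 37/22 = 3520 - 37/22 = 77403/22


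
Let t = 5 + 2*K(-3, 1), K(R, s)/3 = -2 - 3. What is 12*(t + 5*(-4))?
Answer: -540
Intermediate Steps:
K(R, s) = -15 (K(R, s) = 3*(-2 - 3) = 3*(-5) = -15)
t = -25 (t = 5 + 2*(-15) = 5 - 30 = -25)
12*(t + 5*(-4)) = 12*(-25 + 5*(-4)) = 12*(-25 - 20) = 12*(-45) = -540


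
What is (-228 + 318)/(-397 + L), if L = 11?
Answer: -45/193 ≈ -0.23316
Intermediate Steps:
(-228 + 318)/(-397 + L) = (-228 + 318)/(-397 + 11) = 90/(-386) = 90*(-1/386) = -45/193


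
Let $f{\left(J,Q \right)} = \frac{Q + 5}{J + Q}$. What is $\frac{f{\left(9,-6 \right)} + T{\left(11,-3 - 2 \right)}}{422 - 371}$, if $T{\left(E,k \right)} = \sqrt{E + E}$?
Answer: $- \frac{1}{153} + \frac{\sqrt{22}}{51} \approx 0.085433$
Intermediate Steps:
$T{\left(E,k \right)} = \sqrt{2} \sqrt{E}$ ($T{\left(E,k \right)} = \sqrt{2 E} = \sqrt{2} \sqrt{E}$)
$f{\left(J,Q \right)} = \frac{5 + Q}{J + Q}$
$\frac{f{\left(9,-6 \right)} + T{\left(11,-3 - 2 \right)}}{422 - 371} = \frac{\frac{5 - 6}{9 - 6} + \sqrt{2} \sqrt{11}}{422 - 371} = \frac{\frac{1}{3} \left(-1\right) + \sqrt{22}}{51} = \frac{- \frac{1}{3} + \sqrt{22}}{51} = - \frac{1}{153} + \frac{\sqrt{22}}{51}$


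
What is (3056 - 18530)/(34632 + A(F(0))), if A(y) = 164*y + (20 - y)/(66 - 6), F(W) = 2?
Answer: -154740/349603 ≈ -0.44262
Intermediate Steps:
A(y) = ⅓ + 9839*y/60 (A(y) = 164*y + (20 - y)/60 = 164*y + (20 - y)*(1/60) = 164*y + (⅓ - y/60) = ⅓ + 9839*y/60)
(3056 - 18530)/(34632 + A(F(0))) = (3056 - 18530)/(34632 + (⅓ + (9839/60)*2)) = -15474/(34632 + (⅓ + 9839/30)) = -15474/(34632 + 3283/10) = -15474/349603/10 = -15474*10/349603 = -154740/349603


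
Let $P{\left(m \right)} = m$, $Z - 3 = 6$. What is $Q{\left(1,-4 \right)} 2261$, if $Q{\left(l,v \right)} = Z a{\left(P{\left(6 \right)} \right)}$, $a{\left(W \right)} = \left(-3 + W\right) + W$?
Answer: $183141$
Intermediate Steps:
$Z = 9$ ($Z = 3 + 6 = 9$)
$a{\left(W \right)} = -3 + 2 W$
$Q{\left(l,v \right)} = 81$ ($Q{\left(l,v \right)} = 9 \left(-3 + 2 \cdot 6\right) = 9 \left(-3 + 12\right) = 9 \cdot 9 = 81$)
$Q{\left(1,-4 \right)} 2261 = 81 \cdot 2261 = 183141$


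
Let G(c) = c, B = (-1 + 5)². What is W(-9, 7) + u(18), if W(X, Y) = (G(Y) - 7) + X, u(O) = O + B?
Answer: 25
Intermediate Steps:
B = 16 (B = 4² = 16)
u(O) = 16 + O (u(O) = O + 16 = 16 + O)
W(X, Y) = -7 + X + Y (W(X, Y) = (Y - 7) + X = (-7 + Y) + X = -7 + X + Y)
W(-9, 7) + u(18) = (-7 - 9 + 7) + (16 + 18) = -9 + 34 = 25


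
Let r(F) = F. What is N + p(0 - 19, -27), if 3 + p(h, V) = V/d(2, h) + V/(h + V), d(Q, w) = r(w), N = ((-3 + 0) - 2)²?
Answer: 20983/874 ≈ 24.008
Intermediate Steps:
N = 25 (N = (-3 - 2)² = (-5)² = 25)
d(Q, w) = w
p(h, V) = -3 + V/h + V/(V + h) (p(h, V) = -3 + (V/h + V/(h + V)) = -3 + (V/h + V/(V + h)) = -3 + V/h + V/(V + h))
N + p(0 - 19, -27) = 25 + ((-27)² - 3*(0 - 19)² - 1*(-27)*(0 - 19))/((0 - 19)*(-27 + (0 - 19))) = 25 + (729 - 3*(-19)² - 1*(-27)*(-19))/((-19)*(-27 - 19)) = 25 - 1/19*(729 - 3*361 - 513)/(-46) = 25 - 1/19*(-1/46)*(729 - 1083 - 513) = 25 - 1/19*(-1/46)*(-867) = 25 - 867/874 = 20983/874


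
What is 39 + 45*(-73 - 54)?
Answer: -5676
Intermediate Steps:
39 + 45*(-73 - 54) = 39 + 45*(-127) = 39 - 5715 = -5676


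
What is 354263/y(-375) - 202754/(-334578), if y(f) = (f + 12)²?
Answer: 24207549640/7347834747 ≈ 3.2945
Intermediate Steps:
y(f) = (12 + f)²
354263/y(-375) - 202754/(-334578) = 354263/((12 - 375)²) - 202754/(-334578) = 354263/((-363)²) - 202754*(-1/334578) = 354263/131769 + 101377/167289 = 24207549640/7347834747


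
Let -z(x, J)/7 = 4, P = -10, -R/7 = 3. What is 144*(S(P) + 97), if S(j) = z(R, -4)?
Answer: 9936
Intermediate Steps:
R = -21 (R = -7*3 = -21)
z(x, J) = -28 (z(x, J) = -7*4 = -28)
S(j) = -28
144*(S(P) + 97) = 144*(-28 + 97) = 144*69 = 9936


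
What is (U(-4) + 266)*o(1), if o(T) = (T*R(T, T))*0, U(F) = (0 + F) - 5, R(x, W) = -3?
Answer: 0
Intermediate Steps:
U(F) = -5 + F (U(F) = F - 5 = -5 + F)
o(T) = 0 (o(T) = (T*(-3))*0 = -3*T*0 = 0)
(U(-4) + 266)*o(1) = ((-5 - 4) + 266)*0 = (-9 + 266)*0 = 257*0 = 0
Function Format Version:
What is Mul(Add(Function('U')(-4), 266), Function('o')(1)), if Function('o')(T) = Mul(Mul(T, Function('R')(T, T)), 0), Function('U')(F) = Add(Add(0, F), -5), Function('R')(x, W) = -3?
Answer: 0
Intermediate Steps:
Function('U')(F) = Add(-5, F) (Function('U')(F) = Add(F, -5) = Add(-5, F))
Function('o')(T) = 0 (Function('o')(T) = Mul(Mul(T, -3), 0) = Mul(Mul(-3, T), 0) = 0)
Mul(Add(Function('U')(-4), 266), Function('o')(1)) = Mul(Add(Add(-5, -4), 266), 0) = Mul(Add(-9, 266), 0) = Mul(257, 0) = 0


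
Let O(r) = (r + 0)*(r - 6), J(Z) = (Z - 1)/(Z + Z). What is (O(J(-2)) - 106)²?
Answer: 3094081/256 ≈ 12086.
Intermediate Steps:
J(Z) = (-1 + Z)/(2*Z) (J(Z) = (-1 + Z)/((2*Z)) = (-1 + Z)*(1/(2*Z)) = (-1 + Z)/(2*Z))
O(r) = r*(-6 + r)
(O(J(-2)) - 106)² = (((½)*(-1 - 2)/(-2))*(-6 + (½)*(-1 - 2)/(-2)) - 106)² = (((½)*(-½)*(-3))*(-6 + (½)*(-½)*(-3)) - 106)² = (3*(-6 + ¾)/4 - 106)² = ((¾)*(-21/4) - 106)² = (-63/16 - 106)² = (-1759/16)² = 3094081/256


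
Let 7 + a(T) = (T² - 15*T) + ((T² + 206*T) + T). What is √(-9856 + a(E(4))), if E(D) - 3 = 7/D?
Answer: I*√142494/4 ≈ 94.371*I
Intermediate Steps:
E(D) = 3 + 7/D
a(T) = -7 + 2*T² + 192*T (a(T) = -7 + ((T² - 15*T) + ((T² + 206*T) + T)) = -7 + ((T² - 15*T) + (T² + 207*T)) = -7 + (2*T² + 192*T) = -7 + 2*T² + 192*T)
√(-9856 + a(E(4))) = √(-9856 + (-7 + 2*(3 + 7/4)² + 192*(3 + 7/4))) = √(-9856 + (-7 + 2*(19/4)² + 192*(19/4))) = √(-9856 + (-7 + 2*(361/16) + 912)) = √(-9856 + (-7 + 361/8 + 912)) = √(-9856 + 7601/8) = √(-71247/8) = I*√142494/4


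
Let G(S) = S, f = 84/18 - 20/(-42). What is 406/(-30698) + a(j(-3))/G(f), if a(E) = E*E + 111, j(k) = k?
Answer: 1073821/46047 ≈ 23.320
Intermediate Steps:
f = 36/7 (f = 84*(1/18) - 20*(-1/42) = 14/3 + 10/21 = 36/7 ≈ 5.1429)
a(E) = 111 + E**2 (a(E) = E**2 + 111 = 111 + E**2)
406/(-30698) + a(j(-3))/G(f) = 406/(-30698) + (111 + (-3)**2)/(36/7) = 406*(-1/30698) + (111 + 9)*(7/36) = -203/15349 + 120*(7/36) = -203/15349 + 70/3 = 1073821/46047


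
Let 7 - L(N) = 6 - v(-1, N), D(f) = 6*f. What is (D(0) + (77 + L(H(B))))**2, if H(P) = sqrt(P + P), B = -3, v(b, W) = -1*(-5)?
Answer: 6889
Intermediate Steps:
v(b, W) = 5
H(P) = sqrt(2)*sqrt(P) (H(P) = sqrt(2*P) = sqrt(2)*sqrt(P))
L(N) = 6 (L(N) = 7 - (6 - 1*5) = 7 - (6 - 5) = 7 - 1*1 = 7 - 1 = 6)
(D(0) + (77 + L(H(B))))**2 = (6*0 + (77 + 6))**2 = (0 + 83)**2 = 83**2 = 6889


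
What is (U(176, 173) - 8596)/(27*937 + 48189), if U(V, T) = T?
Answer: -8423/73488 ≈ -0.11462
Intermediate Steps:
(U(176, 173) - 8596)/(27*937 + 48189) = (173 - 8596)/(27*937 + 48189) = -8423/(25299 + 48189) = -8423/73488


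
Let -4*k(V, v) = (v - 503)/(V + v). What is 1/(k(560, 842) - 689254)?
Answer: -5608/3865336771 ≈ -1.4508e-6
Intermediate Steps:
k(V, v) = -(-503 + v)/(4*(V + v)) (k(V, v) = -(v - 503)/(4*(V + v)) = -(-503 + v)/(4*(V + v)))
1/(k(560, 842) - 689254) = 1/((503 - 1*842)/(4*(560 + 842)) - 689254) = 1/((¼)*(503 - 842)/1402 - 689254) = 1/((¼)*(1/1402)*(-339) - 689254) = 1/(-339/5608 - 689254) = 1/(-3865336771/5608) = -5608/3865336771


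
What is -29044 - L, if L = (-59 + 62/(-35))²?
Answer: -40103029/1225 ≈ -32737.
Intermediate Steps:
L = 4524129/1225 (L = (-59 + 62*(-1/35))² = (-59 - 62/35)² = (-2127/35)² = 4524129/1225 ≈ 3693.2)
-29044 - L = -29044 - 1*4524129/1225 = -29044 - 4524129/1225 = -40103029/1225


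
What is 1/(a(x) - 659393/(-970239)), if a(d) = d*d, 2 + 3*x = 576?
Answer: 2910717/106558799767 ≈ 2.7316e-5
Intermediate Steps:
x = 574/3 (x = -⅔ + (⅓)*576 = -⅔ + 192 = 574/3 ≈ 191.33)
a(d) = d²
1/(a(x) - 659393/(-970239)) = 1/((574/3)² - 659393/(-970239)) = 1/(329476/9 - 659393*(-1/970239)) = 1/(329476/9 + 659393/970239) = 1/(106558799767/2910717) = 2910717/106558799767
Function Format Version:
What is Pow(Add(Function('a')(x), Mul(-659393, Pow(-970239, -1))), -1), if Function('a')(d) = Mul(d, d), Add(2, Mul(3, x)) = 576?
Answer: Rational(2910717, 106558799767) ≈ 2.7316e-5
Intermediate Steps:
x = Rational(574, 3) (x = Add(Rational(-2, 3), Mul(Rational(1, 3), 576)) = Add(Rational(-2, 3), 192) = Rational(574, 3) ≈ 191.33)
Function('a')(d) = Pow(d, 2)
Pow(Add(Function('a')(x), Mul(-659393, Pow(-970239, -1))), -1) = Pow(Add(Pow(Rational(574, 3), 2), Mul(-659393, Pow(-970239, -1))), -1) = Pow(Add(Rational(329476, 9), Mul(-659393, Rational(-1, 970239))), -1) = Pow(Add(Rational(329476, 9), Rational(659393, 970239)), -1) = Pow(Rational(106558799767, 2910717), -1) = Rational(2910717, 106558799767)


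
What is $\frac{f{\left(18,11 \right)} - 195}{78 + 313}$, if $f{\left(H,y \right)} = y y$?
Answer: $- \frac{74}{391} \approx -0.18926$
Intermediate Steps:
$f{\left(H,y \right)} = y^{2}$
$\frac{f{\left(18,11 \right)} - 195}{78 + 313} = \frac{11^{2} - 195}{78 + 313} = \frac{121 - 195}{391} = \left(-74\right) \frac{1}{391} = - \frac{74}{391}$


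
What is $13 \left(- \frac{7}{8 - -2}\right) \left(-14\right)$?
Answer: $\frac{637}{5} \approx 127.4$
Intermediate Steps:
$13 \left(- \frac{7}{8 - -2}\right) \left(-14\right) = 13 \left(- \frac{7}{8 + 2}\right) \left(-14\right) = 13 \left(- \frac{7}{10}\right) \left(-14\right) = \left(- \frac{91}{10}\right) \left(-14\right) = \frac{637}{5}$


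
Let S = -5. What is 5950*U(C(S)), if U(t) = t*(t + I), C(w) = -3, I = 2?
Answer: 17850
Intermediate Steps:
U(t) = t*(2 + t) (U(t) = t*(t + 2) = t*(2 + t))
5950*U(C(S)) = 5950*(-3*(2 - 3)) = 5950*(-3*(-1)) = 5950*3 = 17850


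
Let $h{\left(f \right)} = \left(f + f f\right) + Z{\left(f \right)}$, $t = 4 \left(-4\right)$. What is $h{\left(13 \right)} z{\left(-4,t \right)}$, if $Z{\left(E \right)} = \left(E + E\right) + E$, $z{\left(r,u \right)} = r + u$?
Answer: $-4420$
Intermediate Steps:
$t = -16$
$Z{\left(E \right)} = 3 E$ ($Z{\left(E \right)} = 2 E + E = 3 E$)
$h{\left(f \right)} = f^{2} + 4 f$ ($h{\left(f \right)} = \left(f + f f\right) + 3 f = \left(f + f^{2}\right) + 3 f = f^{2} + 4 f$)
$h{\left(13 \right)} z{\left(-4,t \right)} = 13 \left(4 + 13\right) \left(-4 - 16\right) = 13 \cdot 17 \left(-20\right) = 221 \left(-20\right) = -4420$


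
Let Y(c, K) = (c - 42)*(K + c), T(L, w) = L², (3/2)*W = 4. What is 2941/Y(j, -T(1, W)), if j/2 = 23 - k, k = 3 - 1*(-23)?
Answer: 2941/336 ≈ 8.7530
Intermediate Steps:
W = 8/3 (W = (⅔)*4 = 8/3 ≈ 2.6667)
k = 26 (k = 3 + 23 = 26)
j = -6 (j = 2*(23 - 1*26) = 2*(23 - 26) = 2*(-3) = -6)
Y(c, K) = (-42 + c)*(K + c)
2941/Y(j, -T(1, W)) = 2941/((-6)² - (-42)*1² - 42*(-6) - 1*1²*(-6)) = 2941/(36 - (-42) + 252 - 1*1*(-6)) = 2941/(36 - 42*(-1) + 252 - 1*(-6)) = 2941/(36 + 42 + 252 + 6) = 2941/336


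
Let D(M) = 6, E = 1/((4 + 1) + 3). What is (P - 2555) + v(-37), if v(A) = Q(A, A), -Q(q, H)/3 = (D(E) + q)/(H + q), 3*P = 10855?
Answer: 235781/222 ≈ 1062.1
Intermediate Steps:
P = 10855/3 (P = (⅓)*10855 = 10855/3 ≈ 3618.3)
E = ⅛ (E = 1/(5 + 3) = 1/8 = ⅛ ≈ 0.12500)
Q(q, H) = -3*(6 + q)/(H + q)
v(A) = 3*(-6 - A)/(2*A) (v(A) = 3*(-6 - A)/(A + A) = 3*(-6 - A)/((2*A)) = 3*(1/(2*A))*(-6 - A) = 3*(-6 - A)/(2*A))
(P - 2555) + v(-37) = (10855/3 - 2555) + (-3/2 - 9/(-37)) = 3190/3 + (-3/2 - 9*(-1/37)) = 3190/3 + (-3/2 + 9/37) = 3190/3 - 93/74 = 235781/222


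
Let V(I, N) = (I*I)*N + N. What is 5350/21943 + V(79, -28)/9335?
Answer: -3785167518/204837905 ≈ -18.479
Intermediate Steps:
V(I, N) = N + N*I**2 (V(I, N) = I**2*N + N = N*I**2 + N = N + N*I**2)
5350/21943 + V(79, -28)/9335 = 5350/21943 - 28*(1 + 79**2)/9335 = 5350*(1/21943) - 28*(1 + 6241)*(1/9335) = 5350/21943 - 28*6242*(1/9335) = 5350/21943 - 174776*1/9335 = 5350/21943 - 174776/9335 = -3785167518/204837905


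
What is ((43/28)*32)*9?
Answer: 3096/7 ≈ 442.29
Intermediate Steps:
((43/28)*32)*9 = (344/7)*9 = 3096/7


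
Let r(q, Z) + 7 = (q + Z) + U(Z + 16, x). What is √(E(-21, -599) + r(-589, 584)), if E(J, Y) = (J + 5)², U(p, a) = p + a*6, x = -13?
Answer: √766 ≈ 27.677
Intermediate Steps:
U(p, a) = p + 6*a
E(J, Y) = (5 + J)²
r(q, Z) = -69 + q + 2*Z (r(q, Z) = -7 + ((q + Z) + ((Z + 16) + 6*(-13))) = -7 + ((Z + q) + ((16 + Z) - 78)) = -7 + ((Z + q) + (-62 + Z)) = -7 + (-62 + q + 2*Z) = -69 + q + 2*Z)
√(E(-21, -599) + r(-589, 584)) = √((5 - 21)² + (-69 - 589 + 2*584)) = √((-16)² + (-69 - 589 + 1168)) = √(256 + 510) = √766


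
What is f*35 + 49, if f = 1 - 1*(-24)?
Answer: 924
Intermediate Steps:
f = 25 (f = 1 + 24 = 25)
f*35 + 49 = 25*35 + 49 = 875 + 49 = 924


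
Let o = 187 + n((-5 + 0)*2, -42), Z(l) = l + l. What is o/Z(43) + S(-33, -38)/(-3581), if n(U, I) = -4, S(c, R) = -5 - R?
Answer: 652485/307966 ≈ 2.1187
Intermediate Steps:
Z(l) = 2*l
o = 183 (o = 187 - 4 = 183)
o/Z(43) + S(-33, -38)/(-3581) = 183/((2*43)) + (-5 - 1*(-38))/(-3581) = 183/86 + (-5 + 38)*(-1/3581) = 183*(1/86) + 33*(-1/3581) = 183/86 - 33/3581 = 652485/307966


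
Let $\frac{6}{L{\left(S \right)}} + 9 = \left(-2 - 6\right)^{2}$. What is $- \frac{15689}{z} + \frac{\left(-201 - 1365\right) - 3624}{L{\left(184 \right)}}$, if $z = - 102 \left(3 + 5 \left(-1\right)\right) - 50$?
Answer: $- \frac{7342239}{154} \approx -47677.0$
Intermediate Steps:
$L{\left(S \right)} = \frac{6}{55}$ ($L{\left(S \right)} = \frac{6}{-9 + \left(-2 - 6\right)^{2}} = \frac{6}{-9 + \left(-8\right)^{2}} = \frac{6}{-9 + 64} = \frac{6}{55}$)
$z = 154$ ($z = - 102 \left(3 - 5\right) - 50 = \left(-102\right) \left(-2\right) - 50 = 204 - 50 = 154$)
$- \frac{15689}{z} + \frac{\left(-201 - 1365\right) - 3624}{L{\left(184 \right)}} = - \frac{15689}{154} + \frac{\left(-201 - 1365\right) - 3624}{\frac{6}{55}} = \left(-15689\right) \frac{1}{154} + \left(\left(-201 - 1365\right) - 3624\right) \frac{55}{6} = - \frac{15689}{154} + \left(-1566 - 3624\right) \frac{55}{6} = - \frac{15689}{154} - 47575 = - \frac{7342239}{154}$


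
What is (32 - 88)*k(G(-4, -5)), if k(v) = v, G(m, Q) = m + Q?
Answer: 504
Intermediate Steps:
G(m, Q) = Q + m
(32 - 88)*k(G(-4, -5)) = (32 - 88)*(-5 - 4) = -56*(-9) = 504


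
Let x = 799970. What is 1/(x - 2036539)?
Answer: -1/1236569 ≈ -8.0869e-7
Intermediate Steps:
1/(x - 2036539) = 1/(799970 - 2036539) = 1/(-1236569) = -1/1236569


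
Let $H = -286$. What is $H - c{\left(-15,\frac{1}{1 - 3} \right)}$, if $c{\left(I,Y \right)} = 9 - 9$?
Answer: $-286$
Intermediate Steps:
$c{\left(I,Y \right)} = 0$
$H - c{\left(-15,\frac{1}{1 - 3} \right)} = -286 - 0 = -286 + 0 = -286$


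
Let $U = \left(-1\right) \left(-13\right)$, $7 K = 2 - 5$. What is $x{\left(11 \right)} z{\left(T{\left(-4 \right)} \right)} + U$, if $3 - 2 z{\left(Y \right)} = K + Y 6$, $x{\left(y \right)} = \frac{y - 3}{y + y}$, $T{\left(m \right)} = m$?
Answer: $\frac{1385}{77} \approx 17.987$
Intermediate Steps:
$K = - \frac{3}{7}$ ($K = \frac{2 - 5}{7} = \frac{1}{7} \left(-3\right) = - \frac{3}{7} \approx -0.42857$)
$U = 13$
$x{\left(y \right)} = \frac{-3 + y}{2 y}$
$z{\left(Y \right)} = \frac{12}{7} - 3 Y$ ($z{\left(Y \right)} = \frac{3}{2} - \frac{- \frac{3}{7} + Y 6}{2} = \frac{3}{2} - \frac{- \frac{3}{7} + 6 Y}{2} = \frac{3}{2} - \left(- \frac{3}{14} + 3 Y\right) = \frac{12}{7} - 3 Y$)
$x{\left(11 \right)} z{\left(T{\left(-4 \right)} \right)} + U = \frac{-3 + 11}{2 \cdot 11} \left(\frac{12}{7} - -12\right) + 13 = \frac{1}{2} \cdot \frac{1}{11} \cdot 8 \left(\frac{12}{7} + 12\right) + 13 = \frac{4}{11} \cdot \frac{96}{7} + 13 = \frac{384}{77} + 13 = \frac{1385}{77}$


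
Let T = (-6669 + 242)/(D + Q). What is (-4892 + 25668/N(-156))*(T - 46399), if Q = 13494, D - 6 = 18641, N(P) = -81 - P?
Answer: 169628325132384/803525 ≈ 2.1111e+8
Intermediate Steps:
D = 18647 (D = 6 + 18641 = 18647)
T = -6427/32141 (T = (-6669 + 242)/(18647 + 13494) = -6427/32141 ≈ -0.19996)
(-4892 + 25668/N(-156))*(T - 46399) = (-4892 + 25668/(-81 - 1*(-156)))*(-6427/32141 - 46399) = (-4892 + 25668/(-81 + 156))*(-1491316686/32141) = (-4892 + 25668/75)*(-1491316686/32141) = (-4892 + 25668*(1/75))*(-1491316686/32141) = (-4892 + 8556/25)*(-1491316686/32141) = -113744/25*(-1491316686/32141) = 169628325132384/803525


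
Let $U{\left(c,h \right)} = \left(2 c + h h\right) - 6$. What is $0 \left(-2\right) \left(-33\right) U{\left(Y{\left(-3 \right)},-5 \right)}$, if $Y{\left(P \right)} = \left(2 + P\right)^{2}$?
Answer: $0$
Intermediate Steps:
$U{\left(c,h \right)} = -6 + h^{2} + 2 c$ ($U{\left(c,h \right)} = \left(2 c + h^{2}\right) - 6 = \left(h^{2} + 2 c\right) - 6 = -6 + h^{2} + 2 c$)
$0 \left(-2\right) \left(-33\right) U{\left(Y{\left(-3 \right)},-5 \right)} = 0 \left(-2\right) \left(-33\right) \left(-6 + \left(-5\right)^{2} + 2 \left(2 - 3\right)^{2}\right) = 0 \left(-33\right) \left(-6 + 25 + 2 \left(-1\right)^{2}\right) = 0 \left(-6 + 25 + 2 \cdot 1\right) = 0 \left(-6 + 25 + 2\right) = 0 \cdot 21 = 0$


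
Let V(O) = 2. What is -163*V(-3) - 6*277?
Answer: -1988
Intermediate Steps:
-163*V(-3) - 6*277 = -163*2 - 6*277 = -326 - 1*1662 = -326 - 1662 = -1988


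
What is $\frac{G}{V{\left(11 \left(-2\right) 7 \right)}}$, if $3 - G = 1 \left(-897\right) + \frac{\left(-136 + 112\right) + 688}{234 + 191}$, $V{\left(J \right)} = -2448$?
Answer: $- \frac{95459}{260100} \approx -0.36701$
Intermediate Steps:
$G = \frac{381836}{425}$ ($G = 3 - \left(1 \left(-897\right) + \frac{\left(-136 + 112\right) + 688}{234 + 191}\right) = 3 - \left(-897 + \frac{-24 + 688}{425}\right) = 3 - \left(-897 + 664 \cdot \frac{1}{425}\right) = 3 - \left(-897 + \frac{664}{425}\right) = 3 - - \frac{380561}{425} = 3 + \frac{380561}{425} = \frac{381836}{425} \approx 898.44$)
$\frac{G}{V{\left(11 \left(-2\right) 7 \right)}} = \frac{381836}{425 \left(-2448\right)} = \frac{381836}{425} \left(- \frac{1}{2448}\right) = - \frac{95459}{260100}$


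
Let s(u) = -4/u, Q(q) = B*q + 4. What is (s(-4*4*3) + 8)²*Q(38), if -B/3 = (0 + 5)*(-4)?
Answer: 5372539/36 ≈ 1.4924e+5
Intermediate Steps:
B = 60 (B = -3*(0 + 5)*(-4) = -15*(-4) = -3*(-20) = 60)
Q(q) = 4 + 60*q (Q(q) = 60*q + 4 = 4 + 60*q)
(s(-4*4*3) + 8)²*Q(38) = (-4/(-4*4*3) + 8)²*(4 + 60*38) = (-4/((-16*3)) + 8)²*(4 + 2280) = (-4/(-48) + 8)²*2284 = (-4*(-1/48) + 8)²*2284 = (1/12 + 8)²*2284 = (97/12)²*2284 = (9409/144)*2284 = 5372539/36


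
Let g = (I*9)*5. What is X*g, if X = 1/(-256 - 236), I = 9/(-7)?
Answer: 135/1148 ≈ 0.11760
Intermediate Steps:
I = -9/7 (I = 9*(-1/7) = -9/7 ≈ -1.2857)
g = -405/7 (g = -9/7*9*5 = -81/7*5 = -405/7 ≈ -57.857)
X = -1/492 (X = 1/(-492) = -1/492 ≈ -0.0020325)
X*g = -1/492*(-405/7) = 135/1148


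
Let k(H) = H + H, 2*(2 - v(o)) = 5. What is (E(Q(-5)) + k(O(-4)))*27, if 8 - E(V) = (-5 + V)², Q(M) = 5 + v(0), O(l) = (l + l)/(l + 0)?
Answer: 1269/4 ≈ 317.25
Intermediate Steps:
O(l) = 2 (O(l) = (2*l)/l = 2)
v(o) = -½ (v(o) = 2 - ½*5 = 2 - 5/2 = -½)
Q(M) = 9/2 (Q(M) = 5 - ½ = 9/2)
k(H) = 2*H
E(V) = 8 - (-5 + V)²
(E(Q(-5)) + k(O(-4)))*27 = ((8 - (-5 + 9/2)²) + 2*2)*27 = ((8 - (-½)²) + 4)*27 = ((8 - 1*¼) + 4)*27 = ((8 - ¼) + 4)*27 = (31/4 + 4)*27 = (47/4)*27 = 1269/4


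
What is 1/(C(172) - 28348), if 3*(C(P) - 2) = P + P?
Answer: -3/84694 ≈ -3.5422e-5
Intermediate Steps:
C(P) = 2 + 2*P/3 (C(P) = 2 + (P + P)/3 = 2 + (2*P)/3 = 2 + 2*P/3)
1/(C(172) - 28348) = 1/((2 + (⅔)*172) - 28348) = 1/((2 + 344/3) - 28348) = 1/(350/3 - 28348) = 1/(-84694/3) = -3/84694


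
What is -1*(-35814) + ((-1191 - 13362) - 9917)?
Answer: 11344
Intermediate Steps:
-1*(-35814) + ((-1191 - 13362) - 9917) = 35814 + (-14553 - 9917) = 35814 - 24470 = 11344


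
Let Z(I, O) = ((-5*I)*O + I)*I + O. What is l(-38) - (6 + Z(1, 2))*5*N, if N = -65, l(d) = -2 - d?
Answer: -289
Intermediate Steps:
Z(I, O) = O + I*(I - 5*I*O) (Z(I, O) = (-5*I*O + I)*I + O = (I - 5*I*O)*I + O = I*(I - 5*I*O) + O = O + I*(I - 5*I*O))
l(-38) - (6 + Z(1, 2))*5*N = (-2 - 1*(-38)) - (6 + (2 + 1**2 - 5*2*1**2))*5*(-65) = (-2 + 38) - (6 + (2 + 1 - 5*2*1))*5*(-65) = 36 - (6 + (2 + 1 - 10))*5*(-65) = 36 - (6 - 7)*5*(-65) = 36 - (-1*5)*(-65) = 36 - (-5)*(-65) = 36 - 1*325 = 36 - 325 = -289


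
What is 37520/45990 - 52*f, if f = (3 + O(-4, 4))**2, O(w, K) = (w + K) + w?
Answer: -33628/657 ≈ -51.184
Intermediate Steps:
O(w, K) = K + 2*w (O(w, K) = (K + w) + w = K + 2*w)
f = 1 (f = (3 + (4 + 2*(-4)))**2 = (3 + (4 - 8))**2 = (3 - 4)**2 = (-1)**2 = 1)
37520/45990 - 52*f = 37520/45990 - 52 = 37520*(1/45990) - 1*52 = 536/657 - 52 = -33628/657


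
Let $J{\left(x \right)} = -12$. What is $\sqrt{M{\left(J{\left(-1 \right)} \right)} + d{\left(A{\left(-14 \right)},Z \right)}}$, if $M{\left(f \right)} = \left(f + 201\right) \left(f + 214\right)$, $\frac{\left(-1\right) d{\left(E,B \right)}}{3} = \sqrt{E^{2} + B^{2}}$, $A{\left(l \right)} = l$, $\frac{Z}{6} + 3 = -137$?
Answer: $\sqrt{38178 - 42 \sqrt{3601}} \approx 188.83$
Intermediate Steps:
$Z = -840$ ($Z = -18 + 6 \left(-137\right) = -18 - 822 = -840$)
$d{\left(E,B \right)} = - 3 \sqrt{B^{2} + E^{2}}$ ($d{\left(E,B \right)} = - 3 \sqrt{E^{2} + B^{2}} = - 3 \sqrt{B^{2} + E^{2}}$)
$M{\left(f \right)} = \left(201 + f\right) \left(214 + f\right)$
$\sqrt{M{\left(J{\left(-1 \right)} \right)} + d{\left(A{\left(-14 \right)},Z \right)}} = \sqrt{\left(43014 + \left(-12\right)^{2} + 415 \left(-12\right)\right) - 3 \sqrt{\left(-840\right)^{2} + \left(-14\right)^{2}}} = \sqrt{\left(43014 + 144 - 4980\right) - 3 \sqrt{705600 + 196}} = \sqrt{38178 - 3 \sqrt{705796}} = \sqrt{38178 - 3 \cdot 14 \sqrt{3601}} = \sqrt{38178 - 42 \sqrt{3601}}$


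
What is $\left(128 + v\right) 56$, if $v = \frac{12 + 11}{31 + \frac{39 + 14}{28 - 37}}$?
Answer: $\frac{815780}{113} \approx 7219.3$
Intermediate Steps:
$v = \frac{207}{226}$ ($v = \frac{23}{31 + \frac{53}{-9}} = \frac{23}{31 + 53 \left(- \frac{1}{9}\right)} = \frac{23}{31 - \frac{53}{9}} = \frac{23}{\frac{226}{9}} = 23 \cdot \frac{9}{226} = \frac{207}{226} \approx 0.91593$)
$\left(128 + v\right) 56 = \left(128 + \frac{207}{226}\right) 56 = \frac{29135}{226} \cdot 56 = \frac{815780}{113}$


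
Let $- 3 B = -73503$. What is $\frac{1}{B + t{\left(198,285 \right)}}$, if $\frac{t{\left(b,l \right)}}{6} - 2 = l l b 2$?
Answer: $\frac{1}{193015113} \approx 5.1809 \cdot 10^{-9}$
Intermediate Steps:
$t{\left(b,l \right)} = 12 + 12 b l^{2}$ ($t{\left(b,l \right)} = 12 + 6 l l b 2 = 12 + 6 l b l 2 = 12 + 6 b l^{2} \cdot 2 = 12 + 6 \cdot 2 b l^{2} = 12 + 12 b l^{2}$)
$B = 24501$ ($B = \left(- \frac{1}{3}\right) \left(-73503\right) = 24501$)
$\frac{1}{B + t{\left(198,285 \right)}} = \frac{1}{24501 + \left(12 + 12 \cdot 198 \cdot 285^{2}\right)} = \frac{1}{24501 + \left(12 + 12 \cdot 198 \cdot 81225\right)} = \frac{1}{24501 + \left(12 + 192990600\right)} = \frac{1}{24501 + 192990612} = \frac{1}{193015113}$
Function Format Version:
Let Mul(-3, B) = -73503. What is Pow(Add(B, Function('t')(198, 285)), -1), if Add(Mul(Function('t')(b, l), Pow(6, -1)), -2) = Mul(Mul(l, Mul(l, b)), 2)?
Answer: Rational(1, 193015113) ≈ 5.1809e-9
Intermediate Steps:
Function('t')(b, l) = Add(12, Mul(12, b, Pow(l, 2))) (Function('t')(b, l) = Add(12, Mul(6, Mul(Mul(l, Mul(l, b)), 2))) = Add(12, Mul(6, Mul(Mul(l, Mul(b, l)), 2))) = Add(12, Mul(6, Mul(Mul(b, Pow(l, 2)), 2))) = Add(12, Mul(6, Mul(2, b, Pow(l, 2)))) = Add(12, Mul(12, b, Pow(l, 2))))
B = 24501 (B = Mul(Rational(-1, 3), -73503) = 24501)
Pow(Add(B, Function('t')(198, 285)), -1) = Pow(Add(24501, Add(12, Mul(12, 198, Pow(285, 2)))), -1) = Pow(Add(24501, Add(12, Mul(12, 198, 81225))), -1) = Pow(Add(24501, Add(12, 192990600)), -1) = Pow(Add(24501, 192990612), -1) = Pow(193015113, -1) = Rational(1, 193015113)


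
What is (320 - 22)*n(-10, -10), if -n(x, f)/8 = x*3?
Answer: 71520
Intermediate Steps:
n(x, f) = -24*x (n(x, f) = -8*x*3 = -24*x)
(320 - 22)*n(-10, -10) = (320 - 22)*(-24*(-10)) = 298*240 = 71520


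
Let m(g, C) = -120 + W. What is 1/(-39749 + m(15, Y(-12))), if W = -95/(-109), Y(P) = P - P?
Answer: -109/4345626 ≈ -2.5083e-5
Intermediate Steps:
Y(P) = 0
W = 95/109 (W = -95*(-1/109) = 95/109 ≈ 0.87156)
m(g, C) = -12985/109 (m(g, C) = -120 + 95/109 = -12985/109)
1/(-39749 + m(15, Y(-12))) = 1/(-39749 - 12985/109) = 1/(-4345626/109) = -109/4345626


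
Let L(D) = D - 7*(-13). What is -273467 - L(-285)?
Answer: -273273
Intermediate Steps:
L(D) = 91 + D (L(D) = D + 91 = 91 + D)
-273467 - L(-285) = -273467 - (91 - 285) = -273467 - 1*(-194) = -273467 + 194 = -273273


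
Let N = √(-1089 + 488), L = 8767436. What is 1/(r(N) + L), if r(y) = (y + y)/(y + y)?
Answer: 1/8767437 ≈ 1.1406e-7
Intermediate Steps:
N = I*√601 (N = √(-601) = I*√601 ≈ 24.515*I)
r(y) = 1 (r(y) = (2*y)/((2*y)) = (2*y)*(1/(2*y)) = 1)
1/(r(N) + L) = 1/(1 + 8767436) = 1/8767437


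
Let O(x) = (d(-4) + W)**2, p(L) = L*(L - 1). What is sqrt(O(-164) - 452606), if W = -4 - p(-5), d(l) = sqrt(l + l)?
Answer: sqrt(-451458 - 136*I*sqrt(2)) ≈ 0.143 - 671.91*I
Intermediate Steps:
d(l) = sqrt(2)*sqrt(l) (d(l) = sqrt(2*l) = sqrt(2)*sqrt(l))
p(L) = L*(-1 + L)
W = -34 (W = -4 - (-5)*(-1 - 5) = -4 - (-5)*(-6) = -4 - 1*30 = -4 - 30 = -34)
O(x) = (-34 + 2*I*sqrt(2))**2 (O(x) = (sqrt(2)*sqrt(-4) - 34)**2 = (sqrt(2)*(2*I) - 34)**2 = (2*I*sqrt(2) - 34)**2 = (-34 + 2*I*sqrt(2))**2)
sqrt(O(-164) - 452606) = sqrt((1148 - 136*I*sqrt(2)) - 452606) = sqrt(-451458 - 136*I*sqrt(2))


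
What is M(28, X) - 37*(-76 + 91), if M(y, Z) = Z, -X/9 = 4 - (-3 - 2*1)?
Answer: -636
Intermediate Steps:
X = -81 (X = -9*(4 - (-3 - 2*1)) = -9*(4 - (-3 - 2)) = -9*(4 - 1*(-5)) = -9*(4 + 5) = -9*9 = -81)
M(28, X) - 37*(-76 + 91) = -81 - 37*(-76 + 91) = -81 - 37*15 = -81 - 1*555 = -81 - 555 = -636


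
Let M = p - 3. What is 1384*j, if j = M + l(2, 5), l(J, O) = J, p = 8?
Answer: 9688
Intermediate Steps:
M = 5 (M = 8 - 3 = 5)
j = 7 (j = 5 + 2 = 7)
1384*j = 1384*7 = 9688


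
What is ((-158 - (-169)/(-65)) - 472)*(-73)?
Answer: 230899/5 ≈ 46180.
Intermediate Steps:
((-158 - (-169)/(-65)) - 472)*(-73) = ((-158 - (-169)*(-1)/65) - 472)*(-73) = ((-158 - 1*13/5) - 472)*(-73) = ((-158 - 13/5) - 472)*(-73) = (-803/5 - 472)*(-73) = -3163/5*(-73) = 230899/5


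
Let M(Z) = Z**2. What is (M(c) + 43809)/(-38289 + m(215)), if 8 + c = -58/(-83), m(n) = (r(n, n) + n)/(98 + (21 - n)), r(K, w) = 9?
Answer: -906502311/791366986 ≈ -1.1455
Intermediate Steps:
m(n) = (9 + n)/(119 - n) (m(n) = (9 + n)/(98 + (21 - n)) = (9 + n)/(119 - n))
c = -606/83 (c = -8 - 58/(-83) = -8 - 58*(-1/83) = -8 + 58/83 = -606/83 ≈ -7.3012)
(M(c) + 43809)/(-38289 + m(215)) = ((-606/83)**2 + 43809)/(-38289 + (-9 - 1*215)/(-119 + 215)) = (367236/6889 + 43809)/(-38289 + (-9 - 215)/96) = 302167437/(6889*(-38289 + (1/96)*(-224))) = 302167437/(6889*(-38289 - 7/3)) = 302167437/(6889*(-114874/3)) = (302167437/6889)*(-3/114874) = -906502311/791366986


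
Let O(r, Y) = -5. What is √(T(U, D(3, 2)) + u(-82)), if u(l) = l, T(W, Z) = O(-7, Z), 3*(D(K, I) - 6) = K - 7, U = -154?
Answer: I*√87 ≈ 9.3274*I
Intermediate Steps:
D(K, I) = 11/3 + K/3 (D(K, I) = 6 + (K - 7)/3 = 6 + (-7 + K)/3 = 6 + (-7/3 + K/3) = 11/3 + K/3)
T(W, Z) = -5
√(T(U, D(3, 2)) + u(-82)) = √(-5 - 82) = √(-87) = I*√87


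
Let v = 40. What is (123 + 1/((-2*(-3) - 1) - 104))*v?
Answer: 487040/99 ≈ 4919.6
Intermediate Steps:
(123 + 1/((-2*(-3) - 1) - 104))*v = (123 + 1/((-2*(-3) - 1) - 104))*40 = (123 + 1/((6 - 1) - 104))*40 = (123 + 1/(5 - 104))*40 = (123 + 1/(-99))*40 = (123 - 1/99)*40 = (12176/99)*40 = 487040/99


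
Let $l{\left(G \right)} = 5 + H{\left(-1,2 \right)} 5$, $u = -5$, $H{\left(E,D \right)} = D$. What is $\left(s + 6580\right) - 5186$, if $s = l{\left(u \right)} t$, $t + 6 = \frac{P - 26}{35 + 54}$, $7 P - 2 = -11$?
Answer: $\frac{809527}{623} \approx 1299.4$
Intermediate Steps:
$P = - \frac{9}{7}$ ($P = \frac{2}{7} + \frac{1}{7} \left(-11\right) = \frac{2}{7} - \frac{11}{7} = - \frac{9}{7} \approx -1.2857$)
$l{\left(G \right)} = 15$ ($l{\left(G \right)} = 5 + 2 \cdot 5 = 5 + 10 = 15$)
$t = - \frac{3929}{623}$ ($t = -6 + \frac{- \frac{9}{7} - 26}{35 + 54} = -6 - \frac{191}{7 \cdot 89} = -6 - \frac{191}{623} = - \frac{3929}{623} \approx -6.3066$)
$s = - \frac{58935}{623}$ ($s = 15 \left(- \frac{3929}{623}\right) = - \frac{58935}{623} \approx -94.599$)
$\left(s + 6580\right) - 5186 = \left(- \frac{58935}{623} + 6580\right) - 5186 = \frac{4040405}{623} - 5186 = \frac{809527}{623}$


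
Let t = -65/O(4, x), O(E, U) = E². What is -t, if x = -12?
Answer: 65/16 ≈ 4.0625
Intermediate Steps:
t = -65/16 (t = -65/(4²) = -65/16 ≈ -4.0625)
-t = -1*(-65/16) = 65/16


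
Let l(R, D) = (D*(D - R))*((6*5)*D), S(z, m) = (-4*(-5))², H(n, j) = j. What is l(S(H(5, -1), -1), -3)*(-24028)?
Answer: 2614486680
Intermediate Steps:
S(z, m) = 400 (S(z, m) = 20² = 400)
l(R, D) = 30*D²*(D - R) (l(R, D) = (D*(D - R))*(30*D) = 30*D²*(D - R))
l(S(H(5, -1), -1), -3)*(-24028) = (30*(-3)²*(-3 - 1*400))*(-24028) = (30*9*(-3 - 400))*(-24028) = (30*9*(-403))*(-24028) = -108810*(-24028) = 2614486680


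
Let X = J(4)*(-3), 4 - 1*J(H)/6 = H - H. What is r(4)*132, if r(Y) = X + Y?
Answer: -8976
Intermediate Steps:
J(H) = 24 (J(H) = 24 - 6*(H - H) = 24 - 6*0 = 24 + 0 = 24)
X = -72 (X = 24*(-3) = -72)
r(Y) = -72 + Y
r(4)*132 = (-72 + 4)*132 = -68*132 = -8976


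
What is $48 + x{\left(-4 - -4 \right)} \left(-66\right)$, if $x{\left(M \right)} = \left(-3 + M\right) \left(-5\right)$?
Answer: $-942$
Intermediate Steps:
$x{\left(M \right)} = 15 - 5 M$
$48 + x{\left(-4 - -4 \right)} \left(-66\right) = 48 + \left(15 - 5 \left(-4 - -4\right)\right) \left(-66\right) = 48 + \left(15 - 5 \left(-4 + 4\right)\right) \left(-66\right) = 48 + \left(15 - 0\right) \left(-66\right) = 48 + \left(15 + 0\right) \left(-66\right) = 48 + 15 \left(-66\right) = 48 - 990 = -942$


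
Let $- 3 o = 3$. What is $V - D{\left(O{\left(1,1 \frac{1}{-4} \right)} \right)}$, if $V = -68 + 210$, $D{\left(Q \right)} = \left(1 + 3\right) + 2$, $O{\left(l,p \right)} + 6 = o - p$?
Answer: $136$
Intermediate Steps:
$o = -1$ ($o = \left(- \frac{1}{3}\right) 3 = -1$)
$O{\left(l,p \right)} = -7 - p$ ($O{\left(l,p \right)} = -6 - \left(1 + p\right) = -7 - p$)
$D{\left(Q \right)} = 6$ ($D{\left(Q \right)} = 4 + 2 = 6$)
$V = 142$
$V - D{\left(O{\left(1,1 \frac{1}{-4} \right)} \right)} = 142 - 6 = 136$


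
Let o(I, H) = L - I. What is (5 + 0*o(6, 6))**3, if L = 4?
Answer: 125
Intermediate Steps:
o(I, H) = 4 - I
(5 + 0*o(6, 6))**3 = (5 + 0*(4 - 1*6))**3 = (5 + 0*(4 - 6))**3 = (5 + 0*(-2))**3 = (5 + 0)**3 = 5**3 = 125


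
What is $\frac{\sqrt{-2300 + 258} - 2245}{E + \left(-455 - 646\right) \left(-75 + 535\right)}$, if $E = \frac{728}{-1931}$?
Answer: $\frac{4335095}{977974988} - \frac{1931 i \sqrt{2042}}{977974988} \approx 0.0044327 - 8.9224 \cdot 10^{-5} i$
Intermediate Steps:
$E = - \frac{728}{1931}$ ($E = 728 \left(- \frac{1}{1931}\right) = - \frac{728}{1931} \approx -0.37701$)
$\frac{\sqrt{-2300 + 258} - 2245}{E + \left(-455 - 646\right) \left(-75 + 535\right)} = \frac{\sqrt{-2300 + 258} - 2245}{- \frac{728}{1931} + \left(-455 - 646\right) \left(-75 + 535\right)} = \frac{\sqrt{-2042} - 2245}{- \frac{728}{1931} - 506460} = \frac{i \sqrt{2042} - 2245}{- \frac{728}{1931} - 506460} = \frac{-2245 + i \sqrt{2042}}{- \frac{977974988}{1931}} = \left(-2245 + i \sqrt{2042}\right) \left(- \frac{1931}{977974988}\right) = \frac{4335095}{977974988} - \frac{1931 i \sqrt{2042}}{977974988}$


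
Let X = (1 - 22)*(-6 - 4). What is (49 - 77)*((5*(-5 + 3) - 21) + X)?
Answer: -5012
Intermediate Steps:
X = 210 (X = -21*(-10) = 210)
(49 - 77)*((5*(-5 + 3) - 21) + X) = (49 - 77)*((5*(-5 + 3) - 21) + 210) = -28*((5*(-2) - 21) + 210) = -28*((-10 - 21) + 210) = -28*(-31 + 210) = -28*179 = -5012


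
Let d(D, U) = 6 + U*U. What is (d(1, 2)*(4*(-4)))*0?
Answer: 0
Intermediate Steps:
d(D, U) = 6 + U²
(d(1, 2)*(4*(-4)))*0 = ((6 + 2²)*(4*(-4)))*0 = ((6 + 4)*(-16))*0 = (10*(-16))*0 = -160*0 = 0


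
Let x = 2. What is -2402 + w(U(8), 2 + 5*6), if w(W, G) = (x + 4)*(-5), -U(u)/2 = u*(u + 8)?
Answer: -2432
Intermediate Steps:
U(u) = -2*u*(8 + u) (U(u) = -2*u*(u + 8) = -2*u*(8 + u))
w(W, G) = -30 (w(W, G) = (2 + 4)*(-5) = 6*(-5) = -30)
-2402 + w(U(8), 2 + 5*6) = -2402 - 30 = -2432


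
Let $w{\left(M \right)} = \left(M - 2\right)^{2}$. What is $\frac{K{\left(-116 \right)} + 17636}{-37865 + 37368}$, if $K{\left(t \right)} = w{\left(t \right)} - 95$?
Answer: $- \frac{4495}{71} \approx -63.31$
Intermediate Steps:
$w{\left(M \right)} = \left(-2 + M\right)^{2}$
$K{\left(t \right)} = -95 + \left(-2 + t\right)^{2}$ ($K{\left(t \right)} = \left(-2 + t\right)^{2} - 95 = -95 + \left(-2 + t\right)^{2}$)
$\frac{K{\left(-116 \right)} + 17636}{-37865 + 37368} = \frac{\left(-95 + \left(-2 - 116\right)^{2}\right) + 17636}{-37865 + 37368} = \frac{\left(-95 + \left(-118\right)^{2}\right) + 17636}{-497} = \left(\left(-95 + 13924\right) + 17636\right) \left(- \frac{1}{497}\right) = \left(13829 + 17636\right) \left(- \frac{1}{497}\right) = 31465 \left(- \frac{1}{497}\right) = - \frac{4495}{71}$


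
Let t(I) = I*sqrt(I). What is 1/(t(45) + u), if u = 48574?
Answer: 48574/2359342351 - 135*sqrt(5)/2359342351 ≈ 2.0460e-5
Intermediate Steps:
t(I) = I**(3/2)
1/(t(45) + u) = 1/(45**(3/2) + 48574) = 1/(135*sqrt(5) + 48574) = 1/(48574 + 135*sqrt(5))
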